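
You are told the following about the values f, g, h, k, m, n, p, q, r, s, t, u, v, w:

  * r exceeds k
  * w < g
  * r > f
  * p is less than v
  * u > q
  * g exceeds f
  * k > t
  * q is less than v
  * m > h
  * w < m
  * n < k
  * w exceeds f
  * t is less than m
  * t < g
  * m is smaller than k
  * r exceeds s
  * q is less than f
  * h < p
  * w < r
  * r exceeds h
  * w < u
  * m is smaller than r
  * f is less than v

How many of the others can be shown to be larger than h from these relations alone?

5

The elements the relations force above h are p, v, m, k, r — no chain reaches any other.
That is 5.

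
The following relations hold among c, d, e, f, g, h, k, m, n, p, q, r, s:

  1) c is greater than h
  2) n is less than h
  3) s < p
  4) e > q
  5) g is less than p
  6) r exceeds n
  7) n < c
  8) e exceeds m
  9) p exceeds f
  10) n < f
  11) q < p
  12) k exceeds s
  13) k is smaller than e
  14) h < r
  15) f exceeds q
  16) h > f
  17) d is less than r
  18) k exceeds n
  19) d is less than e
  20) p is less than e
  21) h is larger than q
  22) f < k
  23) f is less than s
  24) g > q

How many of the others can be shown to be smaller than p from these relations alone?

5

From p the given relations immediately reach q, g, f, s.
From those, n — 5 in total.
No other element is forced below p by the given relations, so the count is 5.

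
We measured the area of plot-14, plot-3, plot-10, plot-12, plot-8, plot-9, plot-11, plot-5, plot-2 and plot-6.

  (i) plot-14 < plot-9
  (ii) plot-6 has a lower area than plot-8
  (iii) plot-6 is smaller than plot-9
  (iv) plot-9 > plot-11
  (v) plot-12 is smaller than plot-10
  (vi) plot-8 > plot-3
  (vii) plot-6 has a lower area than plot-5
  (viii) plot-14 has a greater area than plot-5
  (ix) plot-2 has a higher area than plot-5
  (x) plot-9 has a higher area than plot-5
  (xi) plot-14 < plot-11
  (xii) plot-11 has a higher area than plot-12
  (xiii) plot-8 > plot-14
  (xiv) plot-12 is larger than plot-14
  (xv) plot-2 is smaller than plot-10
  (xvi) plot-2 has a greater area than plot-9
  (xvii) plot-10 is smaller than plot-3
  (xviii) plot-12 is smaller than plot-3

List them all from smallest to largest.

Each adjacent pair is fixed by a given relation: plot-6 < plot-5; plot-5 < plot-14; plot-14 < plot-12; plot-12 < plot-11; plot-11 < plot-9; plot-9 < plot-2; plot-2 < plot-10; plot-10 < plot-3; plot-3 < plot-8. Chaining them end to end gives the full order.

plot-6 < plot-5 < plot-14 < plot-12 < plot-11 < plot-9 < plot-2 < plot-10 < plot-3 < plot-8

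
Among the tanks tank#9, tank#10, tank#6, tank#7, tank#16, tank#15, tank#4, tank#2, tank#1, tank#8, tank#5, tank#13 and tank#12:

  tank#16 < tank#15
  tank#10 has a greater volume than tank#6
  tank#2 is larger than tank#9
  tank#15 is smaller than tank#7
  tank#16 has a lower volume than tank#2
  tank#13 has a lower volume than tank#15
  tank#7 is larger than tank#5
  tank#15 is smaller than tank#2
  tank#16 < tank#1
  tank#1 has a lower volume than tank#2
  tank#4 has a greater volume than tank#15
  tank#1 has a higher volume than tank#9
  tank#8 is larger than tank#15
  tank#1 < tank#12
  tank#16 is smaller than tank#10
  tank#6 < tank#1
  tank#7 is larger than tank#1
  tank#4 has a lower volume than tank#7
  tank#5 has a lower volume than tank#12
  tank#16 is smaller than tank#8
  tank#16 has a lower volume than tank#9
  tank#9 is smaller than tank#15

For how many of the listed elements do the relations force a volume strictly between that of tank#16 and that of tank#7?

Chaining upward from tank#16 reaches: tank#9, tank#15, tank#1, tank#4, tank#12, tank#8, tank#2, tank#10.
Chaining downward from tank#7 reaches: tank#13, tank#9, tank#15, tank#5, tank#6, tank#1, tank#4.
Strictly between tank#16 and tank#7 are those in both lists: tank#9, tank#15, tank#1, tank#4 — 4 elements.

4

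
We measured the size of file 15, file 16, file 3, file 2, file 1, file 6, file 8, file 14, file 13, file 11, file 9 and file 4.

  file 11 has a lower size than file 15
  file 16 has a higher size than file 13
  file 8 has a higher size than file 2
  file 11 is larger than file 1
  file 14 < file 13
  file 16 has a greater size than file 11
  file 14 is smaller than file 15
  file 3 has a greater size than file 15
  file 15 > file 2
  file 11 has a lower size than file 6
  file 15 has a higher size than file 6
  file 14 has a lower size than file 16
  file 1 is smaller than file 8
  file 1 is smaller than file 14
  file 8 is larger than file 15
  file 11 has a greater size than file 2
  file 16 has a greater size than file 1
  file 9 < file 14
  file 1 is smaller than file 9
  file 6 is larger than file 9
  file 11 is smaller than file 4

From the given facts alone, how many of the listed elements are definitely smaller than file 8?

7

The elements the relations force below file 8 are file 1, file 2, file 9, file 11, file 6, file 14, file 15 — no chain reaches any other.
That is 7.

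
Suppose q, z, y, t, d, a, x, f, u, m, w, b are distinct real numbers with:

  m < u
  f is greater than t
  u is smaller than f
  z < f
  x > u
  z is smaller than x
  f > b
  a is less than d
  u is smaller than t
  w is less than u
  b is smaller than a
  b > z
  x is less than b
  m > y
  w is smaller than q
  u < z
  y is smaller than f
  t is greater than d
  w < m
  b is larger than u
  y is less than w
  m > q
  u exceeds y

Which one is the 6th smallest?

Chaining the given pairs: y < w < q < m < u < z < x < b < a < d < t < f.
Counting 6 from the smallest end gives z.

z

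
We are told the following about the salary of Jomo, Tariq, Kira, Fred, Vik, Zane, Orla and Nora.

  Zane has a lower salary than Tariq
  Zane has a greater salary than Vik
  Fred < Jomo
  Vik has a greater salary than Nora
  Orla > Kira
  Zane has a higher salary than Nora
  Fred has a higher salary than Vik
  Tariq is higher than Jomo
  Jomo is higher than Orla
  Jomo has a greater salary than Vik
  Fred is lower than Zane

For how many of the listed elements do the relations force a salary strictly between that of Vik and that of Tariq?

Chaining upward from Vik reaches: Fred, Jomo, Zane.
Chaining downward from Tariq reaches: Kira, Nora, Orla, Fred, Jomo, Zane.
Strictly between Vik and Tariq are those in both lists: Fred, Jomo, Zane — 3 elements.

3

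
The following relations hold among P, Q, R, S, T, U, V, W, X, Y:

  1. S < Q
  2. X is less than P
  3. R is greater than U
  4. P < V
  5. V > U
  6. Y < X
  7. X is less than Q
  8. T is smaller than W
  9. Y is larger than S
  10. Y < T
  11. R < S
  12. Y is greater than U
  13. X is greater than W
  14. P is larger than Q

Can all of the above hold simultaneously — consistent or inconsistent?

consistent

Every relation is compatible with U < R < S < Y < T < W < X < Q < P < V; the set is consistent.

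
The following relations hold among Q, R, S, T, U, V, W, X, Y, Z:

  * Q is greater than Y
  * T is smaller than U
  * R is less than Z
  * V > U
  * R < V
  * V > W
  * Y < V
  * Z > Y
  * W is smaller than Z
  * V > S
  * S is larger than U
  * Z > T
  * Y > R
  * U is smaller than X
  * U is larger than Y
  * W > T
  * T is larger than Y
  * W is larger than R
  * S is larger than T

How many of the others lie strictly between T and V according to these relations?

Chaining upward from T reaches: U, S, W, Z, X.
Chaining downward from V reaches: R, Y, U, S, W.
Strictly between T and V are those in both lists: U, S, W — 3 elements.

3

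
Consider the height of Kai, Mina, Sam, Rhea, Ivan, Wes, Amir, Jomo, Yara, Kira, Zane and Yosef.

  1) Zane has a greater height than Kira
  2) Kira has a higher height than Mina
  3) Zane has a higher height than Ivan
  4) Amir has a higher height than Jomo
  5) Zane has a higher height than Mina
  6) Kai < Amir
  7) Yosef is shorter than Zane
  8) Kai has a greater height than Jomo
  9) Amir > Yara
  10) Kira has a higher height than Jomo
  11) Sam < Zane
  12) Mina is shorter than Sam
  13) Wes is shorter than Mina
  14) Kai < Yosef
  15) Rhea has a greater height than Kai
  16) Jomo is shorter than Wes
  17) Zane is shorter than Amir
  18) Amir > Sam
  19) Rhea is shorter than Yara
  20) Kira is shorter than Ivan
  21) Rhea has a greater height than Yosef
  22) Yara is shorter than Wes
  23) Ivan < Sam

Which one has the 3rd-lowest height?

Yosef

The consecutive relations fix a unique order: Jomo < Kai < Yosef < Rhea < Yara < Wes < Mina < Kira < Ivan < Sam < Zane < Amir.
Counting 3 from the smallest end gives Yosef.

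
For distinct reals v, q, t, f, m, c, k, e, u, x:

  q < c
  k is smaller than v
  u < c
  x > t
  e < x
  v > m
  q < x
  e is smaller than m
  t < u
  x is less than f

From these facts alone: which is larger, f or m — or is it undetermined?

undetermined

Following every chain through m: above m we get v; below m we get e.
f is not reached, and no chain runs the other way from f to m.
So the given relations leave the order of m and f undetermined.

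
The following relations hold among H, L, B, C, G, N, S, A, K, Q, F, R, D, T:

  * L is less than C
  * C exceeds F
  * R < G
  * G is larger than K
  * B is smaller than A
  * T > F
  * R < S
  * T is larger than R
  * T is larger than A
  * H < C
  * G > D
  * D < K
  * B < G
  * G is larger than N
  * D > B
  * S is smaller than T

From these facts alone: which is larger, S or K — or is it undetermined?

undetermined

Following every chain through S: above S we get T; below S we get R.
K is not reached, and no chain runs the other way from K to S.
So the given relations leave the order of S and K undetermined.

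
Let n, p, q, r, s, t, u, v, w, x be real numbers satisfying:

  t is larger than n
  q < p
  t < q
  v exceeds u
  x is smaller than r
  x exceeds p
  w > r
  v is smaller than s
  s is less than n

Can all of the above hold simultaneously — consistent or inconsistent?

consistent

The single ordering u < v < s < n < t < q < p < x < r < w satisfies every listed relation, so no contradiction arises.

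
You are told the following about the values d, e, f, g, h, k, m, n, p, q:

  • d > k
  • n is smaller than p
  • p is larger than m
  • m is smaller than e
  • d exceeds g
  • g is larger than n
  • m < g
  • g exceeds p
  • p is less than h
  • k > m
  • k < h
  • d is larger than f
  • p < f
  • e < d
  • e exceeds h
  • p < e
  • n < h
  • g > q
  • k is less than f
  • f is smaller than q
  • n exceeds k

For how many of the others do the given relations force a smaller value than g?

From g the given relations immediately reach m, n, p, q.
From those, k, f — 6 in total.
No other element is forced below g by the given relations, so the count is 6.

6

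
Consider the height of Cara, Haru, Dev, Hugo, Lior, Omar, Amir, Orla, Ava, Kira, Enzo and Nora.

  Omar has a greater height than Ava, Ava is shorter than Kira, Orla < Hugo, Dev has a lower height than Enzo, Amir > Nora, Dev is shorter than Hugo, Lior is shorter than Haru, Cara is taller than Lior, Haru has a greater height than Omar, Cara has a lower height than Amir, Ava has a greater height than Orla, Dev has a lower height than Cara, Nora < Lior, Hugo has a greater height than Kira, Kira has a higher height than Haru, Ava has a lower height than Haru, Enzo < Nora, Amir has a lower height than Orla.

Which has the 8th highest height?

Cara

Chaining the given pairs: Dev < Enzo < Nora < Lior < Cara < Amir < Orla < Ava < Omar < Haru < Kira < Hugo.
The 8th largest is Cara.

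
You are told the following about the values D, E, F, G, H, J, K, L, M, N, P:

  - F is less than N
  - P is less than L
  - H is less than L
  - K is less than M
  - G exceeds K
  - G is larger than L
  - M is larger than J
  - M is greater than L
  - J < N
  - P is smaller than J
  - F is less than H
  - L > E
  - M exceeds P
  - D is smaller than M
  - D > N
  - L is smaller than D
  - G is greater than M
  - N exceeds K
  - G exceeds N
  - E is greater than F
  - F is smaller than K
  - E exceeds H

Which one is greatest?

G

Chaining downward from G: directly below it, K, N, L, M; then F, P, J, H, E, D.
That covers every other element, and nothing is given above G, so G is the greatest.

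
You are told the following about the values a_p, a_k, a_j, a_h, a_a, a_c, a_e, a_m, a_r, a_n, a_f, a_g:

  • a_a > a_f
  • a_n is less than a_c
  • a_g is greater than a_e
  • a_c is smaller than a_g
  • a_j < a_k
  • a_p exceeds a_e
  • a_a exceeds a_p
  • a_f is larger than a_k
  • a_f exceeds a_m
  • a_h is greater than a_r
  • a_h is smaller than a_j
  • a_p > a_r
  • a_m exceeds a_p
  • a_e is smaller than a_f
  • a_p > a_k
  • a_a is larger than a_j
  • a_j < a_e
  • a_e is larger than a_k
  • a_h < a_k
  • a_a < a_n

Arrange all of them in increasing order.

Each adjacent pair is fixed by a given relation: a_r < a_h; a_h < a_j; a_j < a_k; a_k < a_e; a_e < a_p; a_p < a_m; a_m < a_f; a_f < a_a; a_a < a_n; a_n < a_c; a_c < a_g. Chaining them end to end gives the full order.

a_r < a_h < a_j < a_k < a_e < a_p < a_m < a_f < a_a < a_n < a_c < a_g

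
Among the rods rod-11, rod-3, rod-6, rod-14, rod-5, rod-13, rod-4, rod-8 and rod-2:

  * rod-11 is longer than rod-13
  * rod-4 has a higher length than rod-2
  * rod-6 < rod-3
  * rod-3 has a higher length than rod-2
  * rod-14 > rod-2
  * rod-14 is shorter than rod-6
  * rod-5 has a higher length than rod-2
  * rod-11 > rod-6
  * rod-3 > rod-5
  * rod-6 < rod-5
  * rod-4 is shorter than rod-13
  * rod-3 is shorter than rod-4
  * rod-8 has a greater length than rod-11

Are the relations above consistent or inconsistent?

consistent

The single ordering rod-2 < rod-14 < rod-6 < rod-5 < rod-3 < rod-4 < rod-13 < rod-11 < rod-8 satisfies every listed relation, so no contradiction arises.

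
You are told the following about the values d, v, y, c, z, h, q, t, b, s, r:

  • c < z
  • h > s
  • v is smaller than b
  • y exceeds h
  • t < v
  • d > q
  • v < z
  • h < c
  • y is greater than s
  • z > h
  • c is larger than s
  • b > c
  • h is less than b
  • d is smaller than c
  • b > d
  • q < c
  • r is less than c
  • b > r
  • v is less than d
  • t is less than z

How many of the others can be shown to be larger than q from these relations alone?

4

Directly above q: d, c.
One step further: b, z (4 so far).
Nothing else is reachable above q; 4 in all.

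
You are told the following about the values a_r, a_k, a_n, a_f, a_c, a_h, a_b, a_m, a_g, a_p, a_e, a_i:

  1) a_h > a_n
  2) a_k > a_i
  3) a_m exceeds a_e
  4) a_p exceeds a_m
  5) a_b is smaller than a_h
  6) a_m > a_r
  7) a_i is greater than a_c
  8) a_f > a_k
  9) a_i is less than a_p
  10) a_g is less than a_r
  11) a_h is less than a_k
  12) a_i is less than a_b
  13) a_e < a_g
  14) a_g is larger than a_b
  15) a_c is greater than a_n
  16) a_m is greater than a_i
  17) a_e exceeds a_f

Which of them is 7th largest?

a_k

The consecutive relations fix a unique order: a_n < a_c < a_i < a_b < a_h < a_k < a_f < a_e < a_g < a_r < a_m < a_p.
Counting 7 from the largest end gives a_k.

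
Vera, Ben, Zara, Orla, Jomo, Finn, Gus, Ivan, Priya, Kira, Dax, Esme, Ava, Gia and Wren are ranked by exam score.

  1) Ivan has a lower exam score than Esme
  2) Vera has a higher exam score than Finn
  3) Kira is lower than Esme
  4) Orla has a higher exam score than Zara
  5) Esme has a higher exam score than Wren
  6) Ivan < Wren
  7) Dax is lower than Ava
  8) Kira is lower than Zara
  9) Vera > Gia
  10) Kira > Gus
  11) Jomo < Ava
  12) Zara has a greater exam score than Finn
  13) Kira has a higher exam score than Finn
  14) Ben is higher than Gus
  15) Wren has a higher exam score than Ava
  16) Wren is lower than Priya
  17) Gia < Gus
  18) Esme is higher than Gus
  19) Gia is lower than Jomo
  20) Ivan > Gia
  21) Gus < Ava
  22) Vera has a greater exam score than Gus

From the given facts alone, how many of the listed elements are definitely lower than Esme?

The elements the relations force below Esme are Gia, Gus, Finn, Ivan, Dax, Jomo, Kira, Ava, Wren — no chain reaches any other.
That is 9.

9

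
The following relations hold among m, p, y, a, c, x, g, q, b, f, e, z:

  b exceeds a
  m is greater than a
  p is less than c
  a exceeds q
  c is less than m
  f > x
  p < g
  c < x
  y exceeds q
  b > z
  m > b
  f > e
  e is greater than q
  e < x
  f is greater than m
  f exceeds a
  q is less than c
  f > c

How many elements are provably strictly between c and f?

The relations place c below f. An element lies strictly between them when it is forced above c and also forced below f.
Above c: {m, x}. Below f: {q, z, p, a, b, m, e, x}.
Intersection: {m, x} — 2.

2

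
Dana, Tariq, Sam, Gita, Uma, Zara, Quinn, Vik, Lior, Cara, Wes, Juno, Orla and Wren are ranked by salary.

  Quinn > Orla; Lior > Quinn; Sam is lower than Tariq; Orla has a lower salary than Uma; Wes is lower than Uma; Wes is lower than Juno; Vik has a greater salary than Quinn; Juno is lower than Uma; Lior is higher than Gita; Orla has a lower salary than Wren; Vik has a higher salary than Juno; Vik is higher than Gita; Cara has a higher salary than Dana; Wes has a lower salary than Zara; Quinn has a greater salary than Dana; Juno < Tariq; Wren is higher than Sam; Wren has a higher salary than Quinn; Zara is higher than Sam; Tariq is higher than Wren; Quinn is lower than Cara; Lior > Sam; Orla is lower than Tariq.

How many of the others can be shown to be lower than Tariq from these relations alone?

7

From Tariq the given relations immediately reach Sam, Orla, Juno, Wren.
From those, Wes, Quinn — 6 in total.
From those, Dana — 7 in total.
Nothing else is reachable below Tariq; 7 in all.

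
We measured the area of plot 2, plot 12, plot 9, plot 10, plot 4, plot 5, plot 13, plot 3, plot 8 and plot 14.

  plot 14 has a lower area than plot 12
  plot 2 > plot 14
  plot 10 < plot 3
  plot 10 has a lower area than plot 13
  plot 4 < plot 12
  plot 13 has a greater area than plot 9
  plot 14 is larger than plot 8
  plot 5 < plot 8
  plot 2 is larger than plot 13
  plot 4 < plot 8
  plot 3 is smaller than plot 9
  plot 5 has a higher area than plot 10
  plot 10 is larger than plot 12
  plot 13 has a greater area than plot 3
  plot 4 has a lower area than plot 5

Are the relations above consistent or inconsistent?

inconsistent

Chaining the given relations yields plot 5 < plot 8 < plot 14 < plot 12 < plot 10, so plot 5 < plot 10. But one relation states plot 10 < plot 5. These cannot both hold.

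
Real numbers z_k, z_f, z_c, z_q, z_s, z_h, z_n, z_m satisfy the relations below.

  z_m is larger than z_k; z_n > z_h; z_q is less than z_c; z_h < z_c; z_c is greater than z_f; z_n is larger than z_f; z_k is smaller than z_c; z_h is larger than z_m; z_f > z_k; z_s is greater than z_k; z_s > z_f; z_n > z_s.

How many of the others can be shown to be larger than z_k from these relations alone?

6

Directly above z_k: z_f, z_m, z_s, z_c.
One step further: z_h, z_n (6 so far).
No other element is forced above z_k by the given relations, so the count is 6.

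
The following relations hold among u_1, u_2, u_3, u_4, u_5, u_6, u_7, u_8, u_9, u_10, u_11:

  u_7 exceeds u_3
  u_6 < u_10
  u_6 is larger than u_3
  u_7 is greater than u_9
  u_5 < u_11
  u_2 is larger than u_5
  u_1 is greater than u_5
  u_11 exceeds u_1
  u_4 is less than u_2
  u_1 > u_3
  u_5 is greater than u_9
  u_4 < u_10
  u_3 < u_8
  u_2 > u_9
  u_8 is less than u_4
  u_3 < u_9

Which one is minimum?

u_3

Chaining upward from u_3: directly above it, u_9, u_8, u_6, u_1, u_7; then u_5, u_11, u_4, u_2, u_10.
That covers every other element, and nothing is given below u_3, so u_3 is the minimum.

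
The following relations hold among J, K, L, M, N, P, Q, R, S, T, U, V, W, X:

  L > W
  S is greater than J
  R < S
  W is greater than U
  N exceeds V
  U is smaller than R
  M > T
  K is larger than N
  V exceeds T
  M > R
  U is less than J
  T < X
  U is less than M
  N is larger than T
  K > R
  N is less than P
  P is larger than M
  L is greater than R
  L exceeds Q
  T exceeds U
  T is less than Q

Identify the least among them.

U

R is not least since U < R; T is not least since U < T; J is not least since U < J; Q is not least since T < Q; V is not least since T < V; N is not least since V < N; K is not least since N < K; W is not least since U < W; M is not least since R < M; L is not least since Q < L; S is not least since R < S; X is not least since T < X; P is not least since M < P.
Only U has nothing below it, so U is the least.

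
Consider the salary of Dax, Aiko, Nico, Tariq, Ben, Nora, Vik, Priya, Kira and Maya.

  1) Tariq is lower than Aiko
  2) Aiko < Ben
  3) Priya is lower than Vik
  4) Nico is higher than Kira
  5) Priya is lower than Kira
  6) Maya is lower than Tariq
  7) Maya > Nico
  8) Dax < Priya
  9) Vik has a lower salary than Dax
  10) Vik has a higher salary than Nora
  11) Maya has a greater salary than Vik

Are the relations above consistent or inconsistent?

inconsistent

We have Priya < Vik stated directly, yet also Vik < Dax < Priya by chaining the others — so Vik < Priya. Contradiction.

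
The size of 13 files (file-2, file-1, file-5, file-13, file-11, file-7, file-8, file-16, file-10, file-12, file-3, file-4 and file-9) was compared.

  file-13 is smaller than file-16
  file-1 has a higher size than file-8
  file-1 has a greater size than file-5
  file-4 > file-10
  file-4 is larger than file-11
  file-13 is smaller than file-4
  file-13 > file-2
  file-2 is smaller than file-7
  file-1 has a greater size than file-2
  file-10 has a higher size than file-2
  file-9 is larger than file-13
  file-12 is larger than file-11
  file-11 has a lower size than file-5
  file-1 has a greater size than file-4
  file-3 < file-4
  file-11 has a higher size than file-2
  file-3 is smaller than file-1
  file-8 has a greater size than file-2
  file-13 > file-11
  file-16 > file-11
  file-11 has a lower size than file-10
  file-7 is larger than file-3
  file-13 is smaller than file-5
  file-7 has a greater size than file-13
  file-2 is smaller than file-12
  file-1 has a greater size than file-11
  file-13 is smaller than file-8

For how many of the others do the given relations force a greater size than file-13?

7

From file-13 the given relations immediately reach file-5, file-8, file-9, file-16, file-4, file-7.
From those, file-1 — 7 in total.
No other element is forced above file-13 by the given relations, so the count is 7.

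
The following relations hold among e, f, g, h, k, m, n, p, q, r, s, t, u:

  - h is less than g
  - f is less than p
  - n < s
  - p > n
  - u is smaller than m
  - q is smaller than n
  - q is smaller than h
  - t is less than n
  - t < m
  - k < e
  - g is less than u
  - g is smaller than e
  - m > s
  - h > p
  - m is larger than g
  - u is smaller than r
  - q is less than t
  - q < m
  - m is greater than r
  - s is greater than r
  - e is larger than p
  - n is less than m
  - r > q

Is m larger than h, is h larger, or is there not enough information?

h < g and g < u give h < u.
Then u < r extends the chain to r.
With r < s: h < g < u < r < s.
Then s < m extends the chain to m.
So m is larger.

m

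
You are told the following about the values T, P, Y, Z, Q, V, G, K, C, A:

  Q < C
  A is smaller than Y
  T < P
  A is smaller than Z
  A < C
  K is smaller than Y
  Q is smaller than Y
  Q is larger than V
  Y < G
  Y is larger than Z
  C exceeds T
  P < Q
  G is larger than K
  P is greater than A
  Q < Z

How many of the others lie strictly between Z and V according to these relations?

1

Chaining upward from V reaches: Q, C, Y, G.
Chaining downward from Z reaches: A, T, P, Q.
Strictly between V and Z are those in both lists: Q — 1 element.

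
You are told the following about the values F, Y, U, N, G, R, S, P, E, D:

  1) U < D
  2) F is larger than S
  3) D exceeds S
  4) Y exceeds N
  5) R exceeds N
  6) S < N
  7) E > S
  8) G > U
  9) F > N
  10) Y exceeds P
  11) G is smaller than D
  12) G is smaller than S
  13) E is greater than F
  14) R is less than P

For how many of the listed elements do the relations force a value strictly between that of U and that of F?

3

Chaining upward from U reaches: G, S, N, R, P, Y, E, D.
Chaining downward from F reaches: G, S, N.
Strictly between U and F are those in both lists: G, S, N — 3 elements.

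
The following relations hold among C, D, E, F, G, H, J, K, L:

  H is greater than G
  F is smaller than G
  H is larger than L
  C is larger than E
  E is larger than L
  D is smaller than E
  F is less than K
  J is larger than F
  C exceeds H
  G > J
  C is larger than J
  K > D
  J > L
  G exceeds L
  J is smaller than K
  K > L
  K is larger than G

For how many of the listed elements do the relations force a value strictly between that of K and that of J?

1

The relations place J below K. An element lies strictly between them when it is forced above J and also forced below K.
Above J: {G, H, C}. Below K: {L, F, D, G}.
Intersection: {G} — 1.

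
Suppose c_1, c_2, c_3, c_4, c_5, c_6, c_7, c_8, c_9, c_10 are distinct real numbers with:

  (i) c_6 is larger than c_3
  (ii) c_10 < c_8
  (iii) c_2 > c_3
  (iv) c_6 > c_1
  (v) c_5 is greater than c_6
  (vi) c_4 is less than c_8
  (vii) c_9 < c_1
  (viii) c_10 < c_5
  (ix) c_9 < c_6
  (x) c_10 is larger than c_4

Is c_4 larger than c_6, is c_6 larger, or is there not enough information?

Following every chain through c_4: above c_4 we get c_10, c_5, c_8.
c_6 is not reached, and no chain runs the other way from c_6 to c_4.
So the given relations leave the order of c_4 and c_6 undetermined.

undetermined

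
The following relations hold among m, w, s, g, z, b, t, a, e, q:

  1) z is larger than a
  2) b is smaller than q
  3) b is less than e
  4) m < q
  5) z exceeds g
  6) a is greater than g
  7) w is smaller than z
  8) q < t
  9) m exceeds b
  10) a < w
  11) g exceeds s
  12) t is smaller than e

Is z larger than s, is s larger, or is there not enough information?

s < g and g < a give s < a.
With a < w: s < g < a < w.
With w < z: s < g < a < w < z.
So z is larger.

z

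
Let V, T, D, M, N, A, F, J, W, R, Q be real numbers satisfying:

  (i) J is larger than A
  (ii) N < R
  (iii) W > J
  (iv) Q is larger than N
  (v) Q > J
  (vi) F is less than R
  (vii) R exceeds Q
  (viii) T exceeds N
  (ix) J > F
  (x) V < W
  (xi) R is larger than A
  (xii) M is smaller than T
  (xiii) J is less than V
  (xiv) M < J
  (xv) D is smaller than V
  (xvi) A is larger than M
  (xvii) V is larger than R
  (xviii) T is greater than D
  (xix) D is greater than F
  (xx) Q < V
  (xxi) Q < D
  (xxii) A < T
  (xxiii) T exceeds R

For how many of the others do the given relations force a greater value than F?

7

The elements the relations force above F are J, Q, R, D, V, W, T — no chain reaches any other.
That is 7.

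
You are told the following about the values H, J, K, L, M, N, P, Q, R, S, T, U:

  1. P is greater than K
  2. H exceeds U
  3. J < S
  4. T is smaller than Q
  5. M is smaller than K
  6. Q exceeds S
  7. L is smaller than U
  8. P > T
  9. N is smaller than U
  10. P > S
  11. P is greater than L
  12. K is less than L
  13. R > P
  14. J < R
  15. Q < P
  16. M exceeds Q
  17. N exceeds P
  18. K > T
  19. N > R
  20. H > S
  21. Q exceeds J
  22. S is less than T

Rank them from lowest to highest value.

Nothing is placed below J, so it is least; from there J < S; S < T; T < Q; Q < M; M < K; K < L; L < P; P < R; R < N; N < U; U < H, each given directly.

J < S < T < Q < M < K < L < P < R < N < U < H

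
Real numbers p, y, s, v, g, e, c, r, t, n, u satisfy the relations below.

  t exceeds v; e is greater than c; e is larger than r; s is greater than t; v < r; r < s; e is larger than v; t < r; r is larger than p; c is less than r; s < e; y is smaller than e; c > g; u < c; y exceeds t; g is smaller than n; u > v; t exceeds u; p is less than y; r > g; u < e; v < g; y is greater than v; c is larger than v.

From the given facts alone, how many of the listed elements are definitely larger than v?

The elements the relations force above v are u, g, n, t, c, y, r, s, e — no chain reaches any other.
That is 9.

9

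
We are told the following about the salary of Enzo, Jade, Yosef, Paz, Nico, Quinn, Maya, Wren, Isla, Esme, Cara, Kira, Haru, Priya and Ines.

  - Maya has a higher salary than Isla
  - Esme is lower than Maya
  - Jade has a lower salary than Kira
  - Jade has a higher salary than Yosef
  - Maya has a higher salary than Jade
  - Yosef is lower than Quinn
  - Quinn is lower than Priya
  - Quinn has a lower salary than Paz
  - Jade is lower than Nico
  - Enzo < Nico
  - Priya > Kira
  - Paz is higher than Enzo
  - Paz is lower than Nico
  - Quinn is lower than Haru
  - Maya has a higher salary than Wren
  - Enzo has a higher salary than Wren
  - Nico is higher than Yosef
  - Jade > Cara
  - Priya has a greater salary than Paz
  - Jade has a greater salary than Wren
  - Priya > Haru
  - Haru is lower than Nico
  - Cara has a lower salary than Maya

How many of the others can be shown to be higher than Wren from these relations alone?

The elements the relations force above Wren are Jade, Kira, Enzo, Maya, Paz, Priya, Nico — no chain reaches any other.
That is 7.

7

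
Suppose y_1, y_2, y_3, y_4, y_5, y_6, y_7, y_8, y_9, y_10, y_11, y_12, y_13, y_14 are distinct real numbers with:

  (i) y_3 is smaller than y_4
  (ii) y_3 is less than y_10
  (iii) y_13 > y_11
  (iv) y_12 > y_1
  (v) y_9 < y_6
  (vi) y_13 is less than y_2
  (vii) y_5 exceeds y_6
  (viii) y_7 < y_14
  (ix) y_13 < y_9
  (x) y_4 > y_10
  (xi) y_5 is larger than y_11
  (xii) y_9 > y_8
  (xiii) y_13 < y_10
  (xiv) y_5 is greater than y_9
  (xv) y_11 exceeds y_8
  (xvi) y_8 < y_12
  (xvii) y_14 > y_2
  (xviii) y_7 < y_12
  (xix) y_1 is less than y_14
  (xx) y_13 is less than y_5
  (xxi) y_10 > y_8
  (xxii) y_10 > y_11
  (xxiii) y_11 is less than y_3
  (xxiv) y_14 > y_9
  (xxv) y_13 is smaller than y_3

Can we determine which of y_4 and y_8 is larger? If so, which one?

Following the relations from y_8: y_8 < y_11 < y_13 < y_3 < y_10 < y_4.
So y_4 is larger.

y_4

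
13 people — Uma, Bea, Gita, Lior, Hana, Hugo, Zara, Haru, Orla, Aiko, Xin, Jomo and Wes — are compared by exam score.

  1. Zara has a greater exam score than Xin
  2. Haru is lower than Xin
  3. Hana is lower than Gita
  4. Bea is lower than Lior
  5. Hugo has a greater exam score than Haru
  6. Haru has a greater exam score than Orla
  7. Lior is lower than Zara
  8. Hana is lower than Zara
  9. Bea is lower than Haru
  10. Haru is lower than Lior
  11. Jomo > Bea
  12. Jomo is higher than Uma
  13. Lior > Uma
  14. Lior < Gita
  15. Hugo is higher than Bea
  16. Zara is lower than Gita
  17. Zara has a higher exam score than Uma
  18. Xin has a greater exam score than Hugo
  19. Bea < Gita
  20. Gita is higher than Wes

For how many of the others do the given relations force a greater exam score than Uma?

4

From Uma the given relations immediately reach Lior, Jomo, Zara.
From those, Gita — 4 in total.
Nothing else is reachable above Uma; 4 in all.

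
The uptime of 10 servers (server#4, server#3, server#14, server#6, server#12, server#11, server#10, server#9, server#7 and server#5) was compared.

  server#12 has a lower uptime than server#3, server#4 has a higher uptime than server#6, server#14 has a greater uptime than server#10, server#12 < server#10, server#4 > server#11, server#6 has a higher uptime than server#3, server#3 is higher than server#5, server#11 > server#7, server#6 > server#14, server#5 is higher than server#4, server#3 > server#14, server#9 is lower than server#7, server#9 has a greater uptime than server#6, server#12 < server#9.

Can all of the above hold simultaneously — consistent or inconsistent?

inconsistent

Chaining the given relations yields server#6 < server#9 < server#7 < server#11 < server#4 < server#5 < server#3, so server#6 < server#3. But one relation states server#3 < server#6. These cannot both hold.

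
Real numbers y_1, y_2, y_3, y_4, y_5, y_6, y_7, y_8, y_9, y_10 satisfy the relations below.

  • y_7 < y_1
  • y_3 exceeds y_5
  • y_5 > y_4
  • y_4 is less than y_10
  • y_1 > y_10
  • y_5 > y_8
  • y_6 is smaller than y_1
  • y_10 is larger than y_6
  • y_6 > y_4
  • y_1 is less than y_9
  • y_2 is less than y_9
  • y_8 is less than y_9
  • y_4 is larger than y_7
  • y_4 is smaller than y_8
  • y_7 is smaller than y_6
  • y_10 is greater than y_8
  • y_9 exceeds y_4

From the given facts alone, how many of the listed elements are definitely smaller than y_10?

The elements the relations force below y_10 are y_7, y_4, y_8, y_6 — no chain reaches any other.
That is 4.

4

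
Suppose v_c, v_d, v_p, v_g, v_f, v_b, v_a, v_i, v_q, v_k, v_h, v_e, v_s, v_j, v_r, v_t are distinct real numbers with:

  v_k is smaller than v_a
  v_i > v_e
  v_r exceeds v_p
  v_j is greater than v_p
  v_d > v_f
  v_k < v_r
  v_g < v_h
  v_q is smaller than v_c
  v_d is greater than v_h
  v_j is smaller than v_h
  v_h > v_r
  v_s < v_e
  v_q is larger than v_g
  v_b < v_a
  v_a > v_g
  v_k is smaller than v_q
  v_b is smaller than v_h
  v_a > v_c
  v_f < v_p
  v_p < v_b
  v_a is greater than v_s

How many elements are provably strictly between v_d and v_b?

1

The relations place v_b below v_d. An element lies strictly between them when it is forced above v_b and also forced below v_d.
Above v_b: {v_h, v_a}. Below v_d: {v_f, v_k, v_g, v_p, v_r, v_j, v_h}.
Intersection: {v_h} — 1.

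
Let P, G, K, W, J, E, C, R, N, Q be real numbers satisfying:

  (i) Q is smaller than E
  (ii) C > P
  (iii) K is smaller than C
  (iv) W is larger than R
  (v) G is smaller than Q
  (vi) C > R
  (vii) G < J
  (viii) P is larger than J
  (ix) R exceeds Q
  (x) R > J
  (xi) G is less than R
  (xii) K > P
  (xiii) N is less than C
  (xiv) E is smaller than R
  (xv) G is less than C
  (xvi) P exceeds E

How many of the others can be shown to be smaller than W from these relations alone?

From W the given relations immediately reach R.
From those, G, Q, E, J — 5 in total.
No other element is forced below W by the given relations, so the count is 5.

5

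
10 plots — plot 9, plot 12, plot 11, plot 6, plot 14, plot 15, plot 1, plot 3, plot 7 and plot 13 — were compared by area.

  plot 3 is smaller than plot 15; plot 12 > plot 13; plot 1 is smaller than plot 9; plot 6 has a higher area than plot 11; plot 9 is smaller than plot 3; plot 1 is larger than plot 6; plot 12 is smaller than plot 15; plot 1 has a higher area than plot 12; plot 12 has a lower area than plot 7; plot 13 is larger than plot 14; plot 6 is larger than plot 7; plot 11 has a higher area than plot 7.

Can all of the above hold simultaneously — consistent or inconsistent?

Every relation is compatible with plot 14 < plot 13 < plot 12 < plot 7 < plot 11 < plot 6 < plot 1 < plot 9 < plot 3 < plot 15; the set is consistent.

consistent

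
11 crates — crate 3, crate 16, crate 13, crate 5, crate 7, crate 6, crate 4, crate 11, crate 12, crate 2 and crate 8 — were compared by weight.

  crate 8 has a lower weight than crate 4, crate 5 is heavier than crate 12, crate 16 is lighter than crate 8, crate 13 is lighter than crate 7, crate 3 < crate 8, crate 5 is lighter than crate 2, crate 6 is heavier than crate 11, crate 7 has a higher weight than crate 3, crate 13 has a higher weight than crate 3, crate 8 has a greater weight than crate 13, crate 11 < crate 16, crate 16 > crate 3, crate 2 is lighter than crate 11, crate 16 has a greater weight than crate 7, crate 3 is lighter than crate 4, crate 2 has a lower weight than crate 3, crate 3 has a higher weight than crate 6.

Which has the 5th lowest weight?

Piecing the relations together gives one ordering: crate 12 < crate 5 < crate 2 < crate 11 < crate 6 < crate 3 < crate 13 < crate 7 < crate 16 < crate 8 < crate 4.
The 5th smallest is crate 6.

crate 6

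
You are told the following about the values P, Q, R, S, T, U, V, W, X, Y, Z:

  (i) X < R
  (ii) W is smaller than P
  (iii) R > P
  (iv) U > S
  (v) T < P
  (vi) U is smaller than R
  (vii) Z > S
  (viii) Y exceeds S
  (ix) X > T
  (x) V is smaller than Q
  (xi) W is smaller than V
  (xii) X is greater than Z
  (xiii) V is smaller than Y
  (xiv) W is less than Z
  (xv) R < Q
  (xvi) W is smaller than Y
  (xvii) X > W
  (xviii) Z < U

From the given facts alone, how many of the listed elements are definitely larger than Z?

From Z the given relations immediately reach U, X.
From those, R — 3 in total.
From those, Q — 4 in total.
Nothing else is reachable above Z; 4 in all.

4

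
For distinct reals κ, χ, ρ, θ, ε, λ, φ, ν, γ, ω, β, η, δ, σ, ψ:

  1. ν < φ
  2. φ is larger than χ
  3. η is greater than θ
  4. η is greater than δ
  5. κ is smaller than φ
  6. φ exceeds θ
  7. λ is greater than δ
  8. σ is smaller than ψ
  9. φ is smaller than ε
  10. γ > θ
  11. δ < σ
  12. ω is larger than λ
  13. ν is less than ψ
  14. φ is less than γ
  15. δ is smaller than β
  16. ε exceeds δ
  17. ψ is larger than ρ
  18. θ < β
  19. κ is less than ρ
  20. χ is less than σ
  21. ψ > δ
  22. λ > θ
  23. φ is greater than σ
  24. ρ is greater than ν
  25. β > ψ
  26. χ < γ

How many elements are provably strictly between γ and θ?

1

The relations place θ below γ. An element lies strictly between them when it is forced above θ and also forced below γ.
Above θ: {η, λ, φ, β, ω, ε}. Below γ: {χ, κ, δ, ν, σ, φ}.
Intersection: {φ} — 1.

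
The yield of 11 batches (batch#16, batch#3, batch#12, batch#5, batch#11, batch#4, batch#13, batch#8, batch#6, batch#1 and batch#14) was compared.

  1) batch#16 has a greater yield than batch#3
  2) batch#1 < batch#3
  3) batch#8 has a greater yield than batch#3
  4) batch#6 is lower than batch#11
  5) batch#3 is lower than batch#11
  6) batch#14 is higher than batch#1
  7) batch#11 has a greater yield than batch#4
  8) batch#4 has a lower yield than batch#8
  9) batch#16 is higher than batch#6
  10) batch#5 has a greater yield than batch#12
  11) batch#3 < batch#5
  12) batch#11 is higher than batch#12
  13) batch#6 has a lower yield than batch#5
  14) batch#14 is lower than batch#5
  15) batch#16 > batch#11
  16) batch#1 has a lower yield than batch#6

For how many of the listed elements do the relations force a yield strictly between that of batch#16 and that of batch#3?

Chaining upward from batch#3 reaches: batch#8, batch#5, batch#11.
Chaining downward from batch#16 reaches: batch#1, batch#4, batch#6, batch#12, batch#11.
Strictly between batch#3 and batch#16 are those in both lists: batch#11 — 1 element.

1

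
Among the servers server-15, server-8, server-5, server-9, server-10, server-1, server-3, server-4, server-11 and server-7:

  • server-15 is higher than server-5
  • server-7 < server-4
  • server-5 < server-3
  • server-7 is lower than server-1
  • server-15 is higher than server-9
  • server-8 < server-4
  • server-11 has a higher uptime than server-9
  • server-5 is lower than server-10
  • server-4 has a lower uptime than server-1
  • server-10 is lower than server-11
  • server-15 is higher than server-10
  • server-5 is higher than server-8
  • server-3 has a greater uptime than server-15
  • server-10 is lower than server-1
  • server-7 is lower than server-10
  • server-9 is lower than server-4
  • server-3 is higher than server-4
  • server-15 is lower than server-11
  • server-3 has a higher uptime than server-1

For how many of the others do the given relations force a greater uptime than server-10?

4

The elements the relations force above server-10 are server-15, server-1, server-3, server-11 — no chain reaches any other.
That is 4.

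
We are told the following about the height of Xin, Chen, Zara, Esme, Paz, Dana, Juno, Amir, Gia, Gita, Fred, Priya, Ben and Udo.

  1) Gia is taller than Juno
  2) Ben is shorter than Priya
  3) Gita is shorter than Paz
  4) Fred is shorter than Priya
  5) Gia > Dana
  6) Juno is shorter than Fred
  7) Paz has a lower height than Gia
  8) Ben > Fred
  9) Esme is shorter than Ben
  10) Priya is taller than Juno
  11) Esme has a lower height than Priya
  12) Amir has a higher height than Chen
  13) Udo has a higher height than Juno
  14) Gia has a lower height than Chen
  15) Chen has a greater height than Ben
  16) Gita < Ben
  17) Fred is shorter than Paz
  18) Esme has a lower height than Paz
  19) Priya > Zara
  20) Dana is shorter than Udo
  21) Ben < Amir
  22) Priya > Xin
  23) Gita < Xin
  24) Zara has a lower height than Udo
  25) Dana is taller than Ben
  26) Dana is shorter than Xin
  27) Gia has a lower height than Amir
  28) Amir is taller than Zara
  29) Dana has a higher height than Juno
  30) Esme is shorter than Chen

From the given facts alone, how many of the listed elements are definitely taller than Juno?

From Juno the given relations immediately reach Fred, Dana, Gia, Udo, Priya.
From those, Ben, Paz, Xin, Chen, Amir — 10 in total.
Nothing else is reachable above Juno; 10 in all.

10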